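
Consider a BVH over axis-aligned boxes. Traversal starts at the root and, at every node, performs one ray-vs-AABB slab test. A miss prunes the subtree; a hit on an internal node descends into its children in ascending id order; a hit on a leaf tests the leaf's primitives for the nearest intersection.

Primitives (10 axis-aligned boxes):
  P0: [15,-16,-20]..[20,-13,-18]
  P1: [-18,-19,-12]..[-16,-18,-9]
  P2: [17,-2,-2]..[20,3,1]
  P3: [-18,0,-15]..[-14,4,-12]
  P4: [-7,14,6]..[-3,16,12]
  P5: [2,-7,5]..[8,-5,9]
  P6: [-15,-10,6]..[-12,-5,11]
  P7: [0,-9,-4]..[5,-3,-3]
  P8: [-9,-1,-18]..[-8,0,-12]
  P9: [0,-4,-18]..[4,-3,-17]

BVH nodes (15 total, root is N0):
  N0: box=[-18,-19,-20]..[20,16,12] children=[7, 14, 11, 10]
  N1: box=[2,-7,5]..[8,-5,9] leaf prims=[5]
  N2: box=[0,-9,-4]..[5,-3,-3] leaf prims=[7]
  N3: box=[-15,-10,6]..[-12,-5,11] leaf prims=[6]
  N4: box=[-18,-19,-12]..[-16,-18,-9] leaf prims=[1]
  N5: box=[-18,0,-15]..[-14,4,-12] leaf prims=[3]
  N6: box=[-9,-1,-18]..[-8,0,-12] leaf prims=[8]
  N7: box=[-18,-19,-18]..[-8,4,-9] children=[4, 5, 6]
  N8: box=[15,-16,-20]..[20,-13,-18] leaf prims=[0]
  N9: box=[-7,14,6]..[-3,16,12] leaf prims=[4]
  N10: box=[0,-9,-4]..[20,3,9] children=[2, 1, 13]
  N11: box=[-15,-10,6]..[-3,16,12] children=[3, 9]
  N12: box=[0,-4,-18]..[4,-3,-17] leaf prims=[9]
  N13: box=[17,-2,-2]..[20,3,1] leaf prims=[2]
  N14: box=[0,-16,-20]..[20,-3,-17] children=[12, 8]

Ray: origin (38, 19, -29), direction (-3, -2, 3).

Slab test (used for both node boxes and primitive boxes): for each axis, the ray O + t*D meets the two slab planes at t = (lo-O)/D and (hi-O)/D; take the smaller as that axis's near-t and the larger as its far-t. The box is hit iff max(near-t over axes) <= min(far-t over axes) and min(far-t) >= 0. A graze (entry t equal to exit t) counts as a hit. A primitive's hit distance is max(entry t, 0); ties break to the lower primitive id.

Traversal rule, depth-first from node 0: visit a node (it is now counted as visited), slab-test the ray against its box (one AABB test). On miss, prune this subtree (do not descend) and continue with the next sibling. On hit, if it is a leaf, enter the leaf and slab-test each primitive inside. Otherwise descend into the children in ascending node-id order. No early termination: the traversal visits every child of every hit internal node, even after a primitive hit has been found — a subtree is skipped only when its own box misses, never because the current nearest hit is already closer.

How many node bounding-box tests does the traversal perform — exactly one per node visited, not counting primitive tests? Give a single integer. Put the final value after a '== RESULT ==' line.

Traverse from the root:
N0 x:[6,56/3] y:[3/2,19] z:[3,41/3] -> hit [6,41/3], descend [7, 10, 11, 14]
  N7 x:[46/3,56/3] y:[15/2,19] z:[11/3,20/3] -> miss, prune
  N10 x:[6,38/3] y:[8,14] z:[25/3,38/3] -> hit [25/3,38/3], descend [1, 2, 13]
    N1 x:[10,12] y:[12,13] z:[34/3,38/3] -> hit [12,12] leaf, test {P5@t=12}
    N2 x:[11,38/3] y:[11,14] z:[25/3,26/3] -> miss, prune
    N13 x:[6,7] y:[8,21/2] z:[9,10] -> miss, prune
  N11 x:[41/3,53/3] y:[3/2,29/2] z:[35/3,41/3] -> hit [41/3,41/3], descend [3, 9]
    N3 x:[50/3,53/3] y:[12,29/2] z:[35/3,40/3] -> miss, prune
    N9 x:[41/3,15] y:[3/2,5/2] z:[35/3,41/3] -> miss, prune
  N14 x:[6,38/3] y:[11,35/2] z:[3,4] -> miss, prune

10 AABB tests over nodes [0, 7, 10, 1, 2, 13, 11, 3, 9, 14]; 1 leaf entered; closest P5.

== RESULT ==
10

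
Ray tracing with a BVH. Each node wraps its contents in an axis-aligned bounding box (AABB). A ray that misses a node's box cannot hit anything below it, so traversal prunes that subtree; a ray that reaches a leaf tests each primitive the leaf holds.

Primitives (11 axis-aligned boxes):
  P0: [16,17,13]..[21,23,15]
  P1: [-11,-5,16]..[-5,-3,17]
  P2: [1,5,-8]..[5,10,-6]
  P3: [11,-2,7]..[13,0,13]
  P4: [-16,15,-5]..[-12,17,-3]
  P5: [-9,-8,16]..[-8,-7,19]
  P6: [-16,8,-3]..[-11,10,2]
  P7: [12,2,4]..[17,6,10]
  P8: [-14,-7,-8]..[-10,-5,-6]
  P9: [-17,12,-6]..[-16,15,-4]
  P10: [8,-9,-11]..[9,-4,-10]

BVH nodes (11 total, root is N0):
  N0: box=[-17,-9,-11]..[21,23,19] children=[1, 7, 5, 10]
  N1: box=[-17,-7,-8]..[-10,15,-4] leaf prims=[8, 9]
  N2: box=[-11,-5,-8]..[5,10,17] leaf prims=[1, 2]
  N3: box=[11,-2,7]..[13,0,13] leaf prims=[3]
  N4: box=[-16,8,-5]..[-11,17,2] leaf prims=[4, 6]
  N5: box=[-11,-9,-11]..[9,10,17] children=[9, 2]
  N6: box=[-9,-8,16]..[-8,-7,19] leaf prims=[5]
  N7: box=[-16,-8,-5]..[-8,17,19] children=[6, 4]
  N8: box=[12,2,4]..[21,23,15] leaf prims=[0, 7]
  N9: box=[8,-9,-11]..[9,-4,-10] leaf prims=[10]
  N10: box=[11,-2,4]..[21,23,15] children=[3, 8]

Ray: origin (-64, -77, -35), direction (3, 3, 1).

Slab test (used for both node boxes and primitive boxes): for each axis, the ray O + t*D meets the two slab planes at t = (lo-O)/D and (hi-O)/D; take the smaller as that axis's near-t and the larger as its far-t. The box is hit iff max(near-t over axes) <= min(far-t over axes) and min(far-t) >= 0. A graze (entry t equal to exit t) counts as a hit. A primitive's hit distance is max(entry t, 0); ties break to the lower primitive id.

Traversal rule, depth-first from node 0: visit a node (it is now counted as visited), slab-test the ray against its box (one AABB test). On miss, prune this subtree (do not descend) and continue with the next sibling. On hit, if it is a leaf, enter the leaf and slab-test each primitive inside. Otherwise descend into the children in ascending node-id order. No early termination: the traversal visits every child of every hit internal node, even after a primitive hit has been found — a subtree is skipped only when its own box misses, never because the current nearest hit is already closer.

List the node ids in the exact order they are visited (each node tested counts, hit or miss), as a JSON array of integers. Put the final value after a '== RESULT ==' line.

Trace the traversal:
N0 x:[47/3,85/3] y:[68/3,100/3] z:[24,54] -> hit [24,85/3], descend [1, 5, 7, 10]
  N1 x:[47/3,18] y:[70/3,92/3] z:[27,31] -> miss, prune
  N5 x:[53/3,73/3] y:[68/3,29] z:[24,52] -> hit [24,73/3], descend [2, 9]
    N2 x:[53/3,23] y:[24,29] z:[27,52] -> miss, prune
    N9 x:[24,73/3] y:[68/3,73/3] z:[24,25] -> hit [24,73/3] leaf, test {P10@t=24}
  N7 x:[16,56/3] y:[23,94/3] z:[30,54] -> miss, prune
  N10 x:[25,85/3] y:[25,100/3] z:[39,50] -> miss, prune

7 AABB tests over nodes [0, 1, 5, 2, 9, 7, 10]; 1 leaf entered; closest P10.

== RESULT ==
[0, 1, 5, 2, 9, 7, 10]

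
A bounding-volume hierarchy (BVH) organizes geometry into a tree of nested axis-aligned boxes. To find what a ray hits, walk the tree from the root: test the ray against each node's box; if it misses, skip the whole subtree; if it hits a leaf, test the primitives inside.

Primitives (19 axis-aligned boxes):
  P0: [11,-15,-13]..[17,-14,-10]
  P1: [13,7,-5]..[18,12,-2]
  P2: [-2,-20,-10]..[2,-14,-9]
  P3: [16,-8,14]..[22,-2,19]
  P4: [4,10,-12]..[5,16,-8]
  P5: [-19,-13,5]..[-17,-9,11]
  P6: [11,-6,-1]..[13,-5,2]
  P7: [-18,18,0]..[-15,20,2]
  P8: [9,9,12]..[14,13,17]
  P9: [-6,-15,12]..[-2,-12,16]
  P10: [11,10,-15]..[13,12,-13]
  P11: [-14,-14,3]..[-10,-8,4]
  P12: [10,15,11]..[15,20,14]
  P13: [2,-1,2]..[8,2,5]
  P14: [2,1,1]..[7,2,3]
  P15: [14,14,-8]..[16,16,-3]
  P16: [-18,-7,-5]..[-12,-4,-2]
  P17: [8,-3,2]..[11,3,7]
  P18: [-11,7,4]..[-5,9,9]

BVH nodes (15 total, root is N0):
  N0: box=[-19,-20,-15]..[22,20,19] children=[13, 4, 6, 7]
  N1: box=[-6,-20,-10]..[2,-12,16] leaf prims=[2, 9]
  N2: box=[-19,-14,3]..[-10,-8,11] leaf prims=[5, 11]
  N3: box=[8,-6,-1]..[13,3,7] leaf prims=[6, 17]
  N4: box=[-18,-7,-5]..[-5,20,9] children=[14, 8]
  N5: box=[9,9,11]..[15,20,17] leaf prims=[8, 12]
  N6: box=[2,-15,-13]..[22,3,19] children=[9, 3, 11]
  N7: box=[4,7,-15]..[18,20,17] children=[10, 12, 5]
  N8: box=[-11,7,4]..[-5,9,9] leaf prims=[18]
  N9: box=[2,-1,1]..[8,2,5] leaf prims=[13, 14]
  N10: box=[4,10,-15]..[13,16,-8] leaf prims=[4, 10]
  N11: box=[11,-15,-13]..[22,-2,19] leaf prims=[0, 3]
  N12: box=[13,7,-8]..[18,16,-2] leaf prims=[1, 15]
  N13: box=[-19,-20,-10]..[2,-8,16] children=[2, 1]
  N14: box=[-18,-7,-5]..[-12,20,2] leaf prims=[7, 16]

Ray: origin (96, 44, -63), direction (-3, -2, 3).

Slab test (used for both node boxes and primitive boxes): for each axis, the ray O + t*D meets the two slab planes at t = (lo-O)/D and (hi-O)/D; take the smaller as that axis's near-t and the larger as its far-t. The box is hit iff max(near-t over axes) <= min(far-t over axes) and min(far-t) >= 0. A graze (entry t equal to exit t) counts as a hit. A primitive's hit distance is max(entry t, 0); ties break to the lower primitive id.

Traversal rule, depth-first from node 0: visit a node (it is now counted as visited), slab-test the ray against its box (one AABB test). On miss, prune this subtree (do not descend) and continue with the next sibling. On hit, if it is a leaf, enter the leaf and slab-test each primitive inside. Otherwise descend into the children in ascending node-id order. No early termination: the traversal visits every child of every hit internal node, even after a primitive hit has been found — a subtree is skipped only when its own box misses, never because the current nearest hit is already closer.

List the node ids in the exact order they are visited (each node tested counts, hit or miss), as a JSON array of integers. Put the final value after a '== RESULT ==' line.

Walk:
N0 x:[74/3,115/3] y:[12,32] z:[16,82/3] -> hit [74/3,82/3], descend [4, 6, 7, 13]
  N4 x:[101/3,38] y:[12,51/2] z:[58/3,24] -> miss, prune
  N6 x:[74/3,94/3] y:[41/2,59/2] z:[50/3,82/3] -> hit [74/3,82/3], descend [3, 9, 11]
    N3 x:[83/3,88/3] y:[41/2,25] z:[62/3,70/3] -> miss, prune
    N9 x:[88/3,94/3] y:[21,45/2] z:[64/3,68/3] -> miss, prune
    N11 x:[74/3,85/3] y:[23,59/2] z:[50/3,82/3] -> hit [74/3,82/3] leaf, test {P0(miss), P3@t=77/3}
  N7 x:[26,92/3] y:[12,37/2] z:[16,80/3] -> miss, prune
  N13 x:[94/3,115/3] y:[26,32] z:[53/3,79/3] -> miss, prune

Visited [0, 4, 6, 3, 9, 11, 7, 13]. Tests: 8 box, 1 leaf. Nearest: P3.

== RESULT ==
[0, 4, 6, 3, 9, 11, 7, 13]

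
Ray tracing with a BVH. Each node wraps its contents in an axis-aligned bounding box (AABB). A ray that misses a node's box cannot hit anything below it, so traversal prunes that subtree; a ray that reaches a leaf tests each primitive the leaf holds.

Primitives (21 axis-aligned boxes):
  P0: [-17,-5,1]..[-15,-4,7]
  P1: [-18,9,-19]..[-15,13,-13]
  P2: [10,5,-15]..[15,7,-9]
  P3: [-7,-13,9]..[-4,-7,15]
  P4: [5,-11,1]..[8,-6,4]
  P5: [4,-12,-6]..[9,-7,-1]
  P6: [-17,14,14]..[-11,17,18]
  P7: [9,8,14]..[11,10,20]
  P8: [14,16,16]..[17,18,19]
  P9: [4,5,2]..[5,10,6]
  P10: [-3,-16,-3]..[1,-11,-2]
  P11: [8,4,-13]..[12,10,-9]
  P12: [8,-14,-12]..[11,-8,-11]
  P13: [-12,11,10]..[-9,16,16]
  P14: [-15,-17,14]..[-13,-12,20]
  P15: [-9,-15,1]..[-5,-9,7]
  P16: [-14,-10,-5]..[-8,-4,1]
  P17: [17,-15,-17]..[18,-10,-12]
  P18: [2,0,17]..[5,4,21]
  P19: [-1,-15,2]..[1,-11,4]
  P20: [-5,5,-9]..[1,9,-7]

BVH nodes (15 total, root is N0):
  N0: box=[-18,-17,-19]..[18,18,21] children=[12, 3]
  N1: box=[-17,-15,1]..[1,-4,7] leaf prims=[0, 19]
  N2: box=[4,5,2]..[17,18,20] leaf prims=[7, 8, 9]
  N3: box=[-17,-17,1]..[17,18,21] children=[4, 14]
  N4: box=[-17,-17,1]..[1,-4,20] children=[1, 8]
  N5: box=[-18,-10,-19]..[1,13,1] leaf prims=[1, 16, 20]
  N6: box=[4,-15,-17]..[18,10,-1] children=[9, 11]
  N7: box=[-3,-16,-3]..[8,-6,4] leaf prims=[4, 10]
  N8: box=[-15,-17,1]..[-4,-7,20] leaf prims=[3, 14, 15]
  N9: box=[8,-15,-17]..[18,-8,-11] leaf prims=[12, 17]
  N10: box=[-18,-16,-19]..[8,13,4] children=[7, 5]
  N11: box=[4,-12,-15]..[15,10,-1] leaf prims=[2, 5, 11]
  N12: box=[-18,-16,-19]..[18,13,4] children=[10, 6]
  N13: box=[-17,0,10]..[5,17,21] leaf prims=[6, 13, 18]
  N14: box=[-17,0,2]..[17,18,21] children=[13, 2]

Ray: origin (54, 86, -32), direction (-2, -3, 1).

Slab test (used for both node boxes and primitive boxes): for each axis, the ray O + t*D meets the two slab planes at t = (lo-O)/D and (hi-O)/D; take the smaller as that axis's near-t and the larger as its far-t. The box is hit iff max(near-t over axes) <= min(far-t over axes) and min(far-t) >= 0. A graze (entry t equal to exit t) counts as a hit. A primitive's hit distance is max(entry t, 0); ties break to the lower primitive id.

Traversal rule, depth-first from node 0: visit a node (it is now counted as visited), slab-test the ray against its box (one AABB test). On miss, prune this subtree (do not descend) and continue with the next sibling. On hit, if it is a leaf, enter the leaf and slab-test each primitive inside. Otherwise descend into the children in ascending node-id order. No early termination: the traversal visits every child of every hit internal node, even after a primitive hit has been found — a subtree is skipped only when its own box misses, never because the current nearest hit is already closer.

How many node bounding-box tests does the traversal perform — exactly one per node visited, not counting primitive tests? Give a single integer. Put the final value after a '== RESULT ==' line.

Trace the traversal:
N0 x:[18,36] y:[68/3,103/3] z:[13,53] -> hit [68/3,103/3], descend [3, 12]
  N3 x:[37/2,71/2] y:[68/3,103/3] z:[33,53] -> hit [33,103/3], descend [4, 14]
    N4 x:[53/2,71/2] y:[30,103/3] z:[33,52] -> hit [33,103/3], descend [1, 8]
      N1 x:[53/2,71/2] y:[30,101/3] z:[33,39] -> hit [33,101/3] leaf, test {P0(miss), P19(miss)}
      N8 x:[29,69/2] y:[31,103/3] z:[33,52] -> hit [33,103/3] leaf, test {P3(miss), P14(miss), P15(miss)}
    N14 x:[37/2,71/2] y:[68/3,86/3] z:[34,53] -> miss, prune
  N12 x:[18,36] y:[73/3,34] z:[13,36] -> hit [73/3,34], descend [6, 10]
    N6 x:[18,25] y:[76/3,101/3] z:[15,31] -> miss, prune
    N10 x:[23,36] y:[73/3,34] z:[13,36] -> hit [73/3,34], descend [5, 7]
      N5 x:[53/2,36] y:[73/3,32] z:[13,33] -> hit [53/2,32] leaf, test {P1(miss), P16@t=31, P20(miss)}
      N7 x:[23,57/2] y:[92/3,34] z:[29,36] -> miss, prune

Visited [0, 3, 4, 1, 8, 14, 12, 6, 10, 5, 7]. Tests: 11 box, 3 leaf. Nearest: P16.

== RESULT ==
11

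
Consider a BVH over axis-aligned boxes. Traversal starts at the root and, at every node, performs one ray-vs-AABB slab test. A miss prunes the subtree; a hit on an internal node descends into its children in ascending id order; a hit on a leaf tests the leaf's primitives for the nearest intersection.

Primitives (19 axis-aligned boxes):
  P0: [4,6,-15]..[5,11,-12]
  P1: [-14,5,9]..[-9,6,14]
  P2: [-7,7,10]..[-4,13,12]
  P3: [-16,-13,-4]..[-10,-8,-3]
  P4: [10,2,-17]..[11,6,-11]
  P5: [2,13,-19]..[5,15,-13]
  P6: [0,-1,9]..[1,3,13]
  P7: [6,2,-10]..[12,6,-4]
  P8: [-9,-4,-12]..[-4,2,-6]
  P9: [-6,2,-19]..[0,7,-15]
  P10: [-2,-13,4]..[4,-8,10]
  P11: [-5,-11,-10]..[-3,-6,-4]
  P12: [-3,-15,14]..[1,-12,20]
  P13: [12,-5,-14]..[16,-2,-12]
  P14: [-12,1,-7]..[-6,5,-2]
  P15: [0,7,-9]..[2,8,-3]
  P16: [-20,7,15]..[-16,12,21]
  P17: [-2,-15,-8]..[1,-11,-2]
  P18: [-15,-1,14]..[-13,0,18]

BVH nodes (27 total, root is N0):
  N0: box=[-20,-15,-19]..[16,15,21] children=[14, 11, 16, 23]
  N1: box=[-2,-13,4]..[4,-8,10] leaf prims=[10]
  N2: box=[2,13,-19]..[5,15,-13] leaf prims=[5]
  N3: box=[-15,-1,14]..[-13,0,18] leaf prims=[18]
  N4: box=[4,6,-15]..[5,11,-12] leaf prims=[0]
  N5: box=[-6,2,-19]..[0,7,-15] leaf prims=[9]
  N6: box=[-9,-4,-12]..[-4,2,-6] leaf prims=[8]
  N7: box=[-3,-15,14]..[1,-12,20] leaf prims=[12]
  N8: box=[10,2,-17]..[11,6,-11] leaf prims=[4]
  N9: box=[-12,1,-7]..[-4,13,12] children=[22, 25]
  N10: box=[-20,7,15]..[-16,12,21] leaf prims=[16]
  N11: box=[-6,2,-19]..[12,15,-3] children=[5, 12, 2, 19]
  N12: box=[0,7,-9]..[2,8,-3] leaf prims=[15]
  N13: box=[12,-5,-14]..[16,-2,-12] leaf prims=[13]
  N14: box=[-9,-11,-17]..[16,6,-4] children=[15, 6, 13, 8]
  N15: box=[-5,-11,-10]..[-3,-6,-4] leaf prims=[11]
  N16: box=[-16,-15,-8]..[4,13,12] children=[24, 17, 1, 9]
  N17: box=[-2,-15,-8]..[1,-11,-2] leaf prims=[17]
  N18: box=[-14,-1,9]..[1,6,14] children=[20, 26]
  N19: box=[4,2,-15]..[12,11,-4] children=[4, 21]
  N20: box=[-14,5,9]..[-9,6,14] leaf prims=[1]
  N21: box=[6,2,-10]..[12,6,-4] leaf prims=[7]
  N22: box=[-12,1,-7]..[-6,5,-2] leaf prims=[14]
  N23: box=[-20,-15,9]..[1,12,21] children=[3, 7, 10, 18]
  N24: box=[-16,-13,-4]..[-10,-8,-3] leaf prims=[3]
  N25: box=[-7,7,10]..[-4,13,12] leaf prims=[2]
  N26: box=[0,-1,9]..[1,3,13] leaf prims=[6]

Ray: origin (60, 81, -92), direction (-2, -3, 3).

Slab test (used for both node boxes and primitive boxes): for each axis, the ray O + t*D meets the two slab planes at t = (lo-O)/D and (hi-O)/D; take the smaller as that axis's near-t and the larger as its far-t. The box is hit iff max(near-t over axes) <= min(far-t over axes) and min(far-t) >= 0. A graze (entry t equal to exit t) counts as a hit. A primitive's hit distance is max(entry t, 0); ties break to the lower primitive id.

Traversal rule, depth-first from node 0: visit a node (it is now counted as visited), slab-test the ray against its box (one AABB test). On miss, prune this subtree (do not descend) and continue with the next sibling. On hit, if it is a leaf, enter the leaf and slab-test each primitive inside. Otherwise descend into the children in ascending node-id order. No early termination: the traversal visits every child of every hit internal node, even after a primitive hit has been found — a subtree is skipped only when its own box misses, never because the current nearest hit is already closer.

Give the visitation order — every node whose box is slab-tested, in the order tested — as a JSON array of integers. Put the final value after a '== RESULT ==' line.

Traverse from the root:
N0 x:[22,40] y:[22,32] z:[73/3,113/3] -> hit [73/3,32], descend [11, 14, 16, 23]
  N11 x:[24,33] y:[22,79/3] z:[73/3,89/3] -> hit [73/3,79/3], descend [2, 5, 12, 19]
    N2 x:[55/2,29] y:[22,68/3] z:[73/3,79/3] -> miss, prune
    N5 x:[30,33] y:[74/3,79/3] z:[73/3,77/3] -> miss, prune
    N12 x:[29,30] y:[73/3,74/3] z:[83/3,89/3] -> miss, prune
    N19 x:[24,28] y:[70/3,79/3] z:[77/3,88/3] -> hit [77/3,79/3], descend [4, 21]
      N4 x:[55/2,28] y:[70/3,25] z:[77/3,80/3] -> miss, prune
      N21 x:[24,27] y:[25,79/3] z:[82/3,88/3] -> miss, prune
  N14 x:[22,69/2] y:[25,92/3] z:[25,88/3] -> hit [25,88/3], descend [6, 8, 13, 15]
    N6 x:[32,69/2] y:[79/3,85/3] z:[80/3,86/3] -> miss, prune
    N8 x:[49/2,25] y:[25,79/3] z:[25,27] -> hit [25,25] leaf, test {P4@t=25}
    N13 x:[22,24] y:[83/3,86/3] z:[26,80/3] -> miss, prune
    N15 x:[63/2,65/2] y:[29,92/3] z:[82/3,88/3] -> miss, prune
  N16 x:[28,38] y:[68/3,32] z:[28,104/3] -> hit [28,32], descend [1, 9, 17, 24]
    N1 x:[28,31] y:[89/3,94/3] z:[32,34] -> miss, prune
    N9 x:[32,36] y:[68/3,80/3] z:[85/3,104/3] -> miss, prune
    N17 x:[59/2,31] y:[92/3,32] z:[28,30] -> miss, prune
    N24 x:[35,38] y:[89/3,94/3] z:[88/3,89/3] -> miss, prune
  N23 x:[59/2,40] y:[23,32] z:[101/3,113/3] -> miss, prune

Visited [0, 11, 2, 5, 12, 19, 4, 21, 14, 6, 8, 13, 15, 16, 1, 9, 17, 24, 23]. Tests: 19 box, 1 leaf. Nearest: P4.

== RESULT ==
[0, 11, 2, 5, 12, 19, 4, 21, 14, 6, 8, 13, 15, 16, 1, 9, 17, 24, 23]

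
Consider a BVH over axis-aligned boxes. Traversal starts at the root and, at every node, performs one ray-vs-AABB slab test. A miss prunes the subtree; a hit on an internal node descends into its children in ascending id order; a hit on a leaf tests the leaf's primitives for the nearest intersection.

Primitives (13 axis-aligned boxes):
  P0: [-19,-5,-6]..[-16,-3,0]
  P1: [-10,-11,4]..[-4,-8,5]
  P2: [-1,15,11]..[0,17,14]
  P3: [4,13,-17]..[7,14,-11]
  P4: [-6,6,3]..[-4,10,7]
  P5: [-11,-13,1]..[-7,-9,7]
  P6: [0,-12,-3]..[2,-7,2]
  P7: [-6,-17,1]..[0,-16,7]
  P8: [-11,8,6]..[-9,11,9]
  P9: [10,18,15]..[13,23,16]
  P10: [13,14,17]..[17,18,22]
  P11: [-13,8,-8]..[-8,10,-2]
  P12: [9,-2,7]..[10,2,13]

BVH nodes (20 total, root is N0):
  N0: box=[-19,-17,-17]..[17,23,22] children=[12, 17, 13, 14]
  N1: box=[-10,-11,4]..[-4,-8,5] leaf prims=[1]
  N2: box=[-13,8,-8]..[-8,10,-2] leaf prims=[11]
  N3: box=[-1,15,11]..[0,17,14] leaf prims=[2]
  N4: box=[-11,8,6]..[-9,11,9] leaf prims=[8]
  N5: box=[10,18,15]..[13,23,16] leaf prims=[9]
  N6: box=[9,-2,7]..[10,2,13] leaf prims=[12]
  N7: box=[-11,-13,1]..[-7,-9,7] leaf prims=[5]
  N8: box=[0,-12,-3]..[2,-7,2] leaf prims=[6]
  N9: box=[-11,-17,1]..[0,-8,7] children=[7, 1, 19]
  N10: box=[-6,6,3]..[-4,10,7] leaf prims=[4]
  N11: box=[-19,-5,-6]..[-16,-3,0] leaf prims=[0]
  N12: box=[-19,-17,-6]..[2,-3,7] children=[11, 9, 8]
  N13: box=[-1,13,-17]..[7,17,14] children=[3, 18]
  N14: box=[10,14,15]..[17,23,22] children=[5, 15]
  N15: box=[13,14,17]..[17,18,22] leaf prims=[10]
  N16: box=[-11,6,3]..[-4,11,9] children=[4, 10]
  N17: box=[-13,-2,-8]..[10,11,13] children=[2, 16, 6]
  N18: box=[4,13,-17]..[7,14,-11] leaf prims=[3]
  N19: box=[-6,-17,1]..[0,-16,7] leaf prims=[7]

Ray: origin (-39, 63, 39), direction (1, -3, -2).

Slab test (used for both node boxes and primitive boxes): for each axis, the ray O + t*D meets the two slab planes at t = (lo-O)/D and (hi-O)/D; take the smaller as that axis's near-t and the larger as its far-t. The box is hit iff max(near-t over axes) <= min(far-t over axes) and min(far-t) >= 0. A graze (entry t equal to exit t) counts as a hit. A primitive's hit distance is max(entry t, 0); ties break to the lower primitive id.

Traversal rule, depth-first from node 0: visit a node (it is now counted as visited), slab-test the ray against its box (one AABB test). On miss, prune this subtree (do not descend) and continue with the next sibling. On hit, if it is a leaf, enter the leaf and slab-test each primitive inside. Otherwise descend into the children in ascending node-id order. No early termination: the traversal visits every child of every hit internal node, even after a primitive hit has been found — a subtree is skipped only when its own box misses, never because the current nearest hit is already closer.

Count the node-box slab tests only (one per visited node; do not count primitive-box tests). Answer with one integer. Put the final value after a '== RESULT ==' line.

Trace the traversal:
N0 x:[20,56] y:[40/3,80/3] z:[17/2,28] -> hit [20,80/3], descend [12, 13, 14, 17]
  N12 x:[20,41] y:[22,80/3] z:[16,45/2] -> hit [22,45/2], descend [8, 9, 11]
    N8 x:[39,41] y:[70/3,25] z:[37/2,21] -> miss, prune
    N9 x:[28,39] y:[71/3,80/3] z:[16,19] -> miss, prune
    N11 x:[20,23] y:[22,68/3] z:[39/2,45/2] -> hit [22,45/2] leaf, test {P0@t=22}
  N13 x:[38,46] y:[46/3,50/3] z:[25/2,28] -> miss, prune
  N14 x:[49,56] y:[40/3,49/3] z:[17/2,12] -> miss, prune
  N17 x:[26,49] y:[52/3,65/3] z:[13,47/2] -> miss, prune

Visited [0, 12, 8, 9, 11, 13, 14, 17]. Tests: 8 box, 1 leaf. Nearest: P0.

== RESULT ==
8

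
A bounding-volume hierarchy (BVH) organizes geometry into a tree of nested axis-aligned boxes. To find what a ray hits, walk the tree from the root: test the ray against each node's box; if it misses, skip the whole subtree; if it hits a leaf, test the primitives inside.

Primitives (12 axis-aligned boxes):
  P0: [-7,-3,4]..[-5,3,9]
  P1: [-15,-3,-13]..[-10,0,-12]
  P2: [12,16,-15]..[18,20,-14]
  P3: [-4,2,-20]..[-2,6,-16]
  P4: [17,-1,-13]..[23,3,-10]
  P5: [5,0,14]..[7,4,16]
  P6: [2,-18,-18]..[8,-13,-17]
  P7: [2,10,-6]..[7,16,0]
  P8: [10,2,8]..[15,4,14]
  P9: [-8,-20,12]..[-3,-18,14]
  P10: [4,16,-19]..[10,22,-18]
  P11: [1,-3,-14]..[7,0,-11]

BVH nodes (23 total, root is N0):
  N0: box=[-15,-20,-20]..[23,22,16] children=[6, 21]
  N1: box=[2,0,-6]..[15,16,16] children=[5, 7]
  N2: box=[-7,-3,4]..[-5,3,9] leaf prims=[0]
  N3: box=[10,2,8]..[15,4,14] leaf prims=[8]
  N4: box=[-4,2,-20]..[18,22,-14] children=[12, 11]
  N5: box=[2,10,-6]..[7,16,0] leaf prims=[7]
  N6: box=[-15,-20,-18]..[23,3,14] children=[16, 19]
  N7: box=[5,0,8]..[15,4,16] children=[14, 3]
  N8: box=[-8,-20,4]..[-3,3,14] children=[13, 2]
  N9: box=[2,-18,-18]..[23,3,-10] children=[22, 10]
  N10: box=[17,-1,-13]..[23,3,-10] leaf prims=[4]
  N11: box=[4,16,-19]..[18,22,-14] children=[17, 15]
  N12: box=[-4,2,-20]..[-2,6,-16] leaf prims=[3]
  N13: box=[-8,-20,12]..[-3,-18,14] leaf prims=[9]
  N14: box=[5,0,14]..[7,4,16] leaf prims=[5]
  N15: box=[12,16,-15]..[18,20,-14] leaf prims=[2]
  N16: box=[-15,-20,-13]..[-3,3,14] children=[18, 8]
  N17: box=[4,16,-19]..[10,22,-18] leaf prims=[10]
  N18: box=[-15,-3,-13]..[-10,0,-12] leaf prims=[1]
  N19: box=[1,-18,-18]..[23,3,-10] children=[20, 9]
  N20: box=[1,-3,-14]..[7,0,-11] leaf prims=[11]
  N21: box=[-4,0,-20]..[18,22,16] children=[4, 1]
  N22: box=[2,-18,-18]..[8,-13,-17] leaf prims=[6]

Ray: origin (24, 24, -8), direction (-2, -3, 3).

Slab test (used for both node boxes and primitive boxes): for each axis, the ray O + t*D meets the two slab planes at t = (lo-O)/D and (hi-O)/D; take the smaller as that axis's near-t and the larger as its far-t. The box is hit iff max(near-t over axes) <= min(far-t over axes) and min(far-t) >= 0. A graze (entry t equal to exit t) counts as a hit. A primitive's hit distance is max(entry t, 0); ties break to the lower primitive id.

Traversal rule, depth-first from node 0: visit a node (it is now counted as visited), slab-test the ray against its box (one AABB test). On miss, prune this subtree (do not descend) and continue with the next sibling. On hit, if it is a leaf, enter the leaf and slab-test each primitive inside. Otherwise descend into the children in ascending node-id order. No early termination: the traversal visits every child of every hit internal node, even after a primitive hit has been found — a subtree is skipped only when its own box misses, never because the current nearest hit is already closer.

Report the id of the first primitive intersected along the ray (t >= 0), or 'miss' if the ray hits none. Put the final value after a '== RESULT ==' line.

Walk:
N0 x:[1/2,39/2] y:[2/3,44/3] z:[-4,8] -> hit [2/3,8], descend [6, 21]
  N6 x:[1/2,39/2] y:[7,44/3] z:[-10/3,22/3] -> hit [7,22/3], descend [16, 19]
    N16 x:[27/2,39/2] y:[7,44/3] z:[-5/3,22/3] -> miss, prune
    N19 x:[1/2,23/2] y:[7,14] z:[-10/3,-2/3] -> miss, prune
  N21 x:[3,14] y:[2/3,8] z:[-4,8] -> hit [3,8], descend [1, 4]
    N1 x:[9/2,11] y:[8/3,8] z:[2/3,8] -> hit [9/2,8], descend [5, 7]
      N5 x:[17/2,11] y:[8/3,14/3] z:[2/3,8/3] -> miss, prune
      N7 x:[9/2,19/2] y:[20/3,8] z:[16/3,8] -> hit [20/3,8], descend [3, 14]
        N3 x:[9/2,7] y:[20/3,22/3] z:[16/3,22/3] -> hit [20/3,7] leaf, test {P8@t=20/3}
        N14 x:[17/2,19/2] y:[20/3,8] z:[22/3,8] -> miss, prune
    N4 x:[3,14] y:[2/3,22/3] z:[-4,-2] -> miss, prune

Visited [0, 6, 16, 19, 21, 1, 5, 7, 3, 14, 4]. Tests: 11 box, 1 leaf. Nearest: P8.

== RESULT ==
8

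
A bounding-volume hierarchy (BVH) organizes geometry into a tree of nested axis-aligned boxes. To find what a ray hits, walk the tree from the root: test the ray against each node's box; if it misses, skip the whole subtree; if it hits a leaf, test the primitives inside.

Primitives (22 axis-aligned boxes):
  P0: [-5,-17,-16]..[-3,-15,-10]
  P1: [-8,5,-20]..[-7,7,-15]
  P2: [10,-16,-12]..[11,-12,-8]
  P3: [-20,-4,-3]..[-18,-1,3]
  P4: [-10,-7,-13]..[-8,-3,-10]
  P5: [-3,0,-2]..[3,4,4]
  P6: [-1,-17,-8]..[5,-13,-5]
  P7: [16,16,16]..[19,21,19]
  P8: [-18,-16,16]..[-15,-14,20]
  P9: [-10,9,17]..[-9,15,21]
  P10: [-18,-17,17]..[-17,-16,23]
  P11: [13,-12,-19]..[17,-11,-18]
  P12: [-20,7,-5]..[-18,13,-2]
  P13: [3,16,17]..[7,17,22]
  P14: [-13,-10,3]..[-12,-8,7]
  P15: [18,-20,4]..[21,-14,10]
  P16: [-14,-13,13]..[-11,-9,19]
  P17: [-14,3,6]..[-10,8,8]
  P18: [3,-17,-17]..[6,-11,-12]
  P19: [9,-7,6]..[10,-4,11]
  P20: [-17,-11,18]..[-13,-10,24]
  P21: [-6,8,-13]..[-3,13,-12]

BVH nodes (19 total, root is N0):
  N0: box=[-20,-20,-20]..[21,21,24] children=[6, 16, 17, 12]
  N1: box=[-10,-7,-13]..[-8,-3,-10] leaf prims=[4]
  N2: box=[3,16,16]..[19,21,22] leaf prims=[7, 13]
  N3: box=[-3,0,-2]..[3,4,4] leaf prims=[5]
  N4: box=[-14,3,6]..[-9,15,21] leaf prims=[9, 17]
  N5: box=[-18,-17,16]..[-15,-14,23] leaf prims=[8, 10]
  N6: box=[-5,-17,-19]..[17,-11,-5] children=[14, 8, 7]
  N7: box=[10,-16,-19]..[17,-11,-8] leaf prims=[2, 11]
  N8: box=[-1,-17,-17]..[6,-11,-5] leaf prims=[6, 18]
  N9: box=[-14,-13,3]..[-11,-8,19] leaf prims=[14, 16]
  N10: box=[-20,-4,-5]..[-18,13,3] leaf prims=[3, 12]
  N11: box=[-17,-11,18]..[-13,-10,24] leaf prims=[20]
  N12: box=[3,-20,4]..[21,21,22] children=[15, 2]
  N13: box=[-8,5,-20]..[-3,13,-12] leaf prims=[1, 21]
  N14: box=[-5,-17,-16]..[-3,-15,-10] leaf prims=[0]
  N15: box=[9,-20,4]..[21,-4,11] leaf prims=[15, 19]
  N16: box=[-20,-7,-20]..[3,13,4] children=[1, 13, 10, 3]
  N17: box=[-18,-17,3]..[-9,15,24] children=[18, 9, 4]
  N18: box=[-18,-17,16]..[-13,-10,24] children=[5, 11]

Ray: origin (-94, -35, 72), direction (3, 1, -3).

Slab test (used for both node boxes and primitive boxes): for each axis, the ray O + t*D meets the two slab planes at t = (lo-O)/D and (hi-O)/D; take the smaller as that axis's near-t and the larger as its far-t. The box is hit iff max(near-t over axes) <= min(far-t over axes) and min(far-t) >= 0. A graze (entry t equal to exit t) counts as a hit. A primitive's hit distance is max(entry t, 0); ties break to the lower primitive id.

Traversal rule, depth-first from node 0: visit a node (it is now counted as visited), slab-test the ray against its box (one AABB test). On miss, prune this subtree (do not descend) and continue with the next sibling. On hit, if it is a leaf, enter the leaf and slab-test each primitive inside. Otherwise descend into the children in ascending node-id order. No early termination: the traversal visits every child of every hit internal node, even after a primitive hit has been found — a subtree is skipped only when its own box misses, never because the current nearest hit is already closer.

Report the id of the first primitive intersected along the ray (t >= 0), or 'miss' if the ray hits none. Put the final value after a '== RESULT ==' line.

Traverse from the root:
N0 x:[74/3,115/3] y:[15,56] z:[16,92/3] -> hit [74/3,92/3], descend [6, 12, 16, 17]
  N6 x:[89/3,37] y:[18,24] z:[77/3,91/3] -> miss, prune
  N12 x:[97/3,115/3] y:[15,56] z:[50/3,68/3] -> miss, prune
  N16 x:[74/3,97/3] y:[28,48] z:[68/3,92/3] -> hit [28,92/3], descend [1, 3, 10, 13]
    N1 x:[28,86/3] y:[28,32] z:[82/3,85/3] -> hit [28,85/3] leaf, test {P4@t=28}
    N3 x:[91/3,97/3] y:[35,39] z:[68/3,74/3] -> miss, prune
    N10 x:[74/3,76/3] y:[31,48] z:[23,77/3] -> miss, prune
    N13 x:[86/3,91/3] y:[40,48] z:[28,92/3] -> miss, prune
  N17 x:[76/3,85/3] y:[18,50] z:[16,23] -> miss, prune

Visited [0, 6, 12, 16, 1, 3, 10, 13, 17]. Tests: 9 box, 1 leaf. Nearest: P4.

== RESULT ==
4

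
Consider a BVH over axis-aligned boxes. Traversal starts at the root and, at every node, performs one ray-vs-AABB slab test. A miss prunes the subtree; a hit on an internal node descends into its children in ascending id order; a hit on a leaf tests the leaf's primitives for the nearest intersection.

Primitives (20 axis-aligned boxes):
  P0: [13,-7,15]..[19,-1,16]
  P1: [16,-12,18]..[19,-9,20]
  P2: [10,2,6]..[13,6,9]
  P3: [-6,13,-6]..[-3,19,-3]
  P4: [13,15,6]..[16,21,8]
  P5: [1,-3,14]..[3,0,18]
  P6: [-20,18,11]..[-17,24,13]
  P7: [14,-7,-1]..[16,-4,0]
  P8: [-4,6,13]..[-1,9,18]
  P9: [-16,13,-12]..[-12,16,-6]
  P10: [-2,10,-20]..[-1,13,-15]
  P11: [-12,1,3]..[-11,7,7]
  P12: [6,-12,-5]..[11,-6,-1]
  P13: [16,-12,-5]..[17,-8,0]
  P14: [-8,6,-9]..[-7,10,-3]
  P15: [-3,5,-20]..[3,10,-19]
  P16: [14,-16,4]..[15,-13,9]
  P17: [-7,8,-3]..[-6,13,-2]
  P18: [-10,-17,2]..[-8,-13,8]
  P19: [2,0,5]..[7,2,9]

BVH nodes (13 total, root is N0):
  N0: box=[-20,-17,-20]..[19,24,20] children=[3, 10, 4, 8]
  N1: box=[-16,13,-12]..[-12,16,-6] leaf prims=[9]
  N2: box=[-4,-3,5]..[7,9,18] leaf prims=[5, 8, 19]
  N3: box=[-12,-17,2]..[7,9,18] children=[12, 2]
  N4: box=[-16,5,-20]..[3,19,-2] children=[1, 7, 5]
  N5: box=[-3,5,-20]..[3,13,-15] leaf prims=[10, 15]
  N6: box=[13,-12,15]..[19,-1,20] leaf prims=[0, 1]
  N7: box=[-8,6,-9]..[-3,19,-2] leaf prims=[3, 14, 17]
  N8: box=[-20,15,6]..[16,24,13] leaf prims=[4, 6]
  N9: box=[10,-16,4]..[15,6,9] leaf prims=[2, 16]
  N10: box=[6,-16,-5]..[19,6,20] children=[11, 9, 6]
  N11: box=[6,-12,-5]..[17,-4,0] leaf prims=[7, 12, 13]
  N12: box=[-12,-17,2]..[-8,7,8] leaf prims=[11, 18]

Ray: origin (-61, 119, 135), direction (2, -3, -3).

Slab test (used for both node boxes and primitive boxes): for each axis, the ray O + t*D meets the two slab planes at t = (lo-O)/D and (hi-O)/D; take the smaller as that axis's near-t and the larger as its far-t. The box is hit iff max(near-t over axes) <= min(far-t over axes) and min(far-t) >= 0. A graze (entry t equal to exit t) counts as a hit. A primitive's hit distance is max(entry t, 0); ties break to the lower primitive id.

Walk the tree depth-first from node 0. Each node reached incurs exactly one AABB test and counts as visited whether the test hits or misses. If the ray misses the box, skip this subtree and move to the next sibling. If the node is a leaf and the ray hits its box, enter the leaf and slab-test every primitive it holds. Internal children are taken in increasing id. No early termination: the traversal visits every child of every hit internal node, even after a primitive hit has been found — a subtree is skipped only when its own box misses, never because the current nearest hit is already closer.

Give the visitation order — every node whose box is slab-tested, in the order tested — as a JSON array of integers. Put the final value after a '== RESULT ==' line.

Trace the traversal:
N0 x:[41/2,40] y:[95/3,136/3] z:[115/3,155/3] -> hit [115/3,40], descend [3, 4, 8, 10]
  N3 x:[49/2,34] y:[110/3,136/3] z:[39,133/3] -> miss, prune
  N4 x:[45/2,32] y:[100/3,38] z:[137/3,155/3] -> miss, prune
  N8 x:[41/2,77/2] y:[95/3,104/3] z:[122/3,43] -> miss, prune
  N10 x:[67/2,40] y:[113/3,45] z:[115/3,140/3] -> hit [115/3,40], descend [6, 9, 11]
    N6 x:[37,40] y:[40,131/3] z:[115/3,40] -> hit [40,40] leaf, test {P0@t=40, P1(miss)}
    N9 x:[71/2,38] y:[113/3,45] z:[42,131/3] -> miss, prune
    N11 x:[67/2,39] y:[41,131/3] z:[45,140/3] -> miss, prune

order=[0, 3, 4, 8, 10, 6, 9, 11]  |boxes|=8  |leaves|=1  hit=P0

== RESULT ==
[0, 3, 4, 8, 10, 6, 9, 11]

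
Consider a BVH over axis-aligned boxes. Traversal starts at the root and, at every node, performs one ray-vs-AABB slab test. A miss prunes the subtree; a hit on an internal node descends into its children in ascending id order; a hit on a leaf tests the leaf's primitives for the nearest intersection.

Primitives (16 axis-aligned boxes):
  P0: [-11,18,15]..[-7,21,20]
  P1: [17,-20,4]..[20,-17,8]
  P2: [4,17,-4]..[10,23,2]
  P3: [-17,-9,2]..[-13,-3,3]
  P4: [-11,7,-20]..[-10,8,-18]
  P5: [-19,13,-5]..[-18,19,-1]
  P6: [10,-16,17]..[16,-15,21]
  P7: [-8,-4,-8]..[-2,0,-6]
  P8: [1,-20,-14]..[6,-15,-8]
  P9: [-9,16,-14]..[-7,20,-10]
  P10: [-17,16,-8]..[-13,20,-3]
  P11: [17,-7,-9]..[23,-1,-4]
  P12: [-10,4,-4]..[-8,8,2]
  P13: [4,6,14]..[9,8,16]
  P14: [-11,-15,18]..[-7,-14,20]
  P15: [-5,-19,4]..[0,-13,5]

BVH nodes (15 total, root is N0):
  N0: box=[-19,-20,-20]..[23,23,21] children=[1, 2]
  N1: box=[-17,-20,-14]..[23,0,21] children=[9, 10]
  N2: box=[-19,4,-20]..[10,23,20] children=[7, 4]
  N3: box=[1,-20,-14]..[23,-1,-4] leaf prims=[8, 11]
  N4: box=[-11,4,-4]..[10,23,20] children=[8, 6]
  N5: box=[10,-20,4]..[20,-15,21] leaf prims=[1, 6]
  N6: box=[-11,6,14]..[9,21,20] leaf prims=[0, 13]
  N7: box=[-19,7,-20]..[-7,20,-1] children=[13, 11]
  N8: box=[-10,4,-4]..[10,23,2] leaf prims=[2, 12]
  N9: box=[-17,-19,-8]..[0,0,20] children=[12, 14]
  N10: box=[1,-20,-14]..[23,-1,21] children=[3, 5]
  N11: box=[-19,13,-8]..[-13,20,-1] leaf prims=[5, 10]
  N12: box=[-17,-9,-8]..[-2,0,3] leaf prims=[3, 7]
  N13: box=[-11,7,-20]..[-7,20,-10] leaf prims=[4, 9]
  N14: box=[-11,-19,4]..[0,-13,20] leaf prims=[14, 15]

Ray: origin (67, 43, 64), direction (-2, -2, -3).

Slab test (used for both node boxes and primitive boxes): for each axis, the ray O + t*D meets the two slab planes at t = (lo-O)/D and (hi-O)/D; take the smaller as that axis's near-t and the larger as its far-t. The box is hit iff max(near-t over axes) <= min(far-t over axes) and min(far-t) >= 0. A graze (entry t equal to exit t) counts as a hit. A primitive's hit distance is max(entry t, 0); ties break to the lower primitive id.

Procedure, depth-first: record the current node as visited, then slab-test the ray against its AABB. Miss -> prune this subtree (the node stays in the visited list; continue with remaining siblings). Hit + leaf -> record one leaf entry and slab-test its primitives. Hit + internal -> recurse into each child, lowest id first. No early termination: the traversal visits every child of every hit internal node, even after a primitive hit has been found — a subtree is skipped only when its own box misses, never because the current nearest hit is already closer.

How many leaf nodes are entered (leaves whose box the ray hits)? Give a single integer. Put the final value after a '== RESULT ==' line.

Walk:
N0 x:[22,43] y:[10,63/2] z:[43/3,28] -> hit [22,28], descend [1, 2]
  N1 x:[22,42] y:[43/2,63/2] z:[43/3,26] -> hit [22,26], descend [9, 10]
    N9 x:[67/2,42] y:[43/2,31] z:[44/3,24] -> miss, prune
    N10 x:[22,33] y:[22,63/2] z:[43/3,26] -> hit [22,26], descend [3, 5]
      N3 x:[22,33] y:[22,63/2] z:[68/3,26] -> hit [68/3,26] leaf, test {P8(miss), P11@t=68/3}
      N5 x:[47/2,57/2] y:[29,63/2] z:[43/3,20] -> miss, prune
  N2 x:[57/2,43] y:[10,39/2] z:[44/3,28] -> miss, prune

Summary -> nodes [0, 1, 9, 10, 3, 5, 2]; box-tests=7; leaf-entries=1; first=P11

== RESULT ==
1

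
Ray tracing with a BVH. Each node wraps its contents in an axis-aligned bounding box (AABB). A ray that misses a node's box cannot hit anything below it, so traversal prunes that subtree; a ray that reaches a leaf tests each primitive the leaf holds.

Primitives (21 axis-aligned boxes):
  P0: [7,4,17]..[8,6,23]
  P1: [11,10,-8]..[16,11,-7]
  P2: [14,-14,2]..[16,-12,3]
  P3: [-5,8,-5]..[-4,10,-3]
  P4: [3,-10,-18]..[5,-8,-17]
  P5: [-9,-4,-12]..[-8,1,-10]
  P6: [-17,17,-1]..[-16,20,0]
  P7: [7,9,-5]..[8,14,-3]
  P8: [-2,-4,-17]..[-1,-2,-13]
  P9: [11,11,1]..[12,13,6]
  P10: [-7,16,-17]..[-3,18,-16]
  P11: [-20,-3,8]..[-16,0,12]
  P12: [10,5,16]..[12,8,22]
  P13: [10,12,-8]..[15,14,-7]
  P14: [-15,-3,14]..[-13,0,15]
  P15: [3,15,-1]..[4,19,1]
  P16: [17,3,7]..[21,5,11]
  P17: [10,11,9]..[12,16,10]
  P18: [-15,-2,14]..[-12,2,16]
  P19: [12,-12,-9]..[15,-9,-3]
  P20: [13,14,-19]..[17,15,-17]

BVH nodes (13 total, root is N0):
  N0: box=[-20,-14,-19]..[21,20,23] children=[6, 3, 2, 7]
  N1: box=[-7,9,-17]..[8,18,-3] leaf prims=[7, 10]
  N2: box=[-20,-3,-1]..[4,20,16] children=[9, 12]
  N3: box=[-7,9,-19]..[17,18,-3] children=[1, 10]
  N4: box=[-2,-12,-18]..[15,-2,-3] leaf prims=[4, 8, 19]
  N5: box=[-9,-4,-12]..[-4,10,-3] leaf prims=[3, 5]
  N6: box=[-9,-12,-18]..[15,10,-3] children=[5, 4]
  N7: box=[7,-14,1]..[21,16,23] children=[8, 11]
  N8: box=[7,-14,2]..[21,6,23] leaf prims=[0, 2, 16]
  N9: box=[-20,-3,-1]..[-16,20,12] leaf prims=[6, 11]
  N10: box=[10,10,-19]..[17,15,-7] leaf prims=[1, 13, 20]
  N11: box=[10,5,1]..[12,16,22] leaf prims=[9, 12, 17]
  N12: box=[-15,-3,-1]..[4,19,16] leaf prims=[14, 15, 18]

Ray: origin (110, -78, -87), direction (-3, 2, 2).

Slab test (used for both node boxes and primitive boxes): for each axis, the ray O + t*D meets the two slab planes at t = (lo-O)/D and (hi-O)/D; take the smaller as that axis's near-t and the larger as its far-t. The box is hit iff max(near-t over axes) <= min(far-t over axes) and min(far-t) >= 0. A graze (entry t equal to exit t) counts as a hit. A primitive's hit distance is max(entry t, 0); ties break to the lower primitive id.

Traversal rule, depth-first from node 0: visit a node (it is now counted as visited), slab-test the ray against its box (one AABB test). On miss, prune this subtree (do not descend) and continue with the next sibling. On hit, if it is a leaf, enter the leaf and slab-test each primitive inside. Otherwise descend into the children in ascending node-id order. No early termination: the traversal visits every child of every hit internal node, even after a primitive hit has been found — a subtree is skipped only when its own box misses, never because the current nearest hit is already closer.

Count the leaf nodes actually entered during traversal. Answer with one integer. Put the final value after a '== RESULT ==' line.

Trace the traversal:
N0 x:[89/3,130/3] y:[32,49] z:[34,55] -> hit [34,130/3], descend [2, 3, 6, 7]
  N2 x:[106/3,130/3] y:[75/2,49] z:[43,103/2] -> hit [43,130/3], descend [9, 12]
    N9 x:[42,130/3] y:[75/2,49] z:[43,99/2] -> hit [43,130/3] leaf, test {P6(miss), P11(miss)}
    N12 x:[106/3,125/3] y:[75/2,97/2] z:[43,103/2] -> miss, prune
  N3 x:[31,39] y:[87/2,48] z:[34,42] -> miss, prune
  N6 x:[95/3,119/3] y:[33,44] z:[69/2,42] -> hit [69/2,119/3], descend [4, 5]
    N4 x:[95/3,112/3] y:[33,38] z:[69/2,42] -> hit [69/2,112/3] leaf, test {P4@t=35, P8@t=37, P19(miss)}
    N5 x:[38,119/3] y:[37,44] z:[75/2,42] -> hit [38,119/3] leaf, test {P3(miss), P5(miss)}
  N7 x:[89/3,103/3] y:[32,47] z:[44,55] -> miss, prune

Visited [0, 2, 9, 12, 3, 6, 4, 5, 7]. Tests: 9 box, 3 leaf. Nearest: P4.

== RESULT ==
3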